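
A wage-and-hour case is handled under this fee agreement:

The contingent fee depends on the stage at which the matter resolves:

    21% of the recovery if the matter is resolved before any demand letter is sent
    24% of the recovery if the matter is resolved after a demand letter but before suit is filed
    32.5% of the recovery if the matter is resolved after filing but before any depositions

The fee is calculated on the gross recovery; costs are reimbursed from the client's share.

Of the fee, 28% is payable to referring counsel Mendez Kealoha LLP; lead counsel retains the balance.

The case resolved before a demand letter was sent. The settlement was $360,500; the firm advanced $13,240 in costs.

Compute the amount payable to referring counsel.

Fee base is the gross recovery, $360,500; costs are reimbursed separately.
The matter resolved before a demand letter was sent, so the 21% rate applies.
$360,500 × 21% = $75,705.00
Referral share: 28% of $75,705.00 = $21,197.40; lead counsel retains $75,705.00 − $21,197.40 = $54,507.60.

$21,197.40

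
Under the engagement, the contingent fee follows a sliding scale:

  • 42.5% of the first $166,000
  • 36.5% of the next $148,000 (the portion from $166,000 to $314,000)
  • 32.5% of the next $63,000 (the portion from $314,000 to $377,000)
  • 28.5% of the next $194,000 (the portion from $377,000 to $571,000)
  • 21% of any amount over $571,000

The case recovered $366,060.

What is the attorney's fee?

$141,489.50

First $166,000 at 42.5% = $70,550.00
Next $148,000 at 36.5% = $54,020.00
Remaining $52,060 at 32.5% = $16,919.50
Fee: $70,550.00 + $54,020.00 + $16,919.50 = $141,489.50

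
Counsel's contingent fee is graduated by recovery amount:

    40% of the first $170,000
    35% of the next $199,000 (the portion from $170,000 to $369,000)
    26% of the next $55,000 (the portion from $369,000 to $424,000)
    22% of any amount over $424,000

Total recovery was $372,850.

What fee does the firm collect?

First $170,000 at 40% = $68,000.00
Next $199,000 at 35% = $69,650.00
Remaining $3,850 at 26% = $1,001.00
Fee: $68,000.00 + $69,650.00 + $1,001.00 = $138,651.00

$138,651.00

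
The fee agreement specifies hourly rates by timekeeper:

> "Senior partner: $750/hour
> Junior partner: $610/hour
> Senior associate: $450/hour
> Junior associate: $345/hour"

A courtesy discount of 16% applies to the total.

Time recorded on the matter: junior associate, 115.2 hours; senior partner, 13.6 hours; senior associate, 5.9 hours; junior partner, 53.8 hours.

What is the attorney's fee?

Senior partner: 13.6 × $750 = $10,200.00
Junior partner: 53.8 × $610 = $32,818.00
Senior associate: 5.9 × $450 = $2,655.00
Junior associate: 115.2 × $345 = $39,744.00
Subtotal: $85,417.00
Less 16% discount: −$13,666.72
Total: $85,417.00 − $13,666.72 = $71,750.28

$71,750.28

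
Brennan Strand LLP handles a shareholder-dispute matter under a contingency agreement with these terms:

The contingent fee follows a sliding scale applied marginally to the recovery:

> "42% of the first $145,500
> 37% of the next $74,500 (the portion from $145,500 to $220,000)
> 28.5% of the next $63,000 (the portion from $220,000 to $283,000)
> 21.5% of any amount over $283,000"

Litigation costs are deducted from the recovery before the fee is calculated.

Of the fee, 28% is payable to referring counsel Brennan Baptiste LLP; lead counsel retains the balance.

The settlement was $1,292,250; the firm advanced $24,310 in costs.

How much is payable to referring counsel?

$89,149.79

Fee base (net of costs): $1,292,250 − $24,310 = $1,267,940
First $145,500 at 42% = $61,110.00
Next $74,500 at 37% = $27,565.00
Next $63,000 at 28.5% = $17,955.00
Remaining $984,940 at 21.5% = $211,762.10
Fee: $61,110.00 + $27,565.00 + $17,955.00 + $211,762.10 = $318,392.10
Referral share: 28% of $318,392.10 = $89,149.79; lead counsel retains $318,392.10 − $89,149.79 = $229,242.31.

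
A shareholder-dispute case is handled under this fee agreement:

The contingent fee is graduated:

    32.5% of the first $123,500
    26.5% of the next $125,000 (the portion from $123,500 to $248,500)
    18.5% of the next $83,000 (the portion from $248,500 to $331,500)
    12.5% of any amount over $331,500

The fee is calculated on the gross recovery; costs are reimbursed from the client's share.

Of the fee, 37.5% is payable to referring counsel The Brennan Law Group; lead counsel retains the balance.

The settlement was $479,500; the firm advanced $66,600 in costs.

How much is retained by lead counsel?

Fee base is the gross recovery, $479,500; costs are reimbursed separately.
First $123,500 at 32.5% = $40,137.50
Next $125,000 at 26.5% = $33,125.00
Next $83,000 at 18.5% = $15,355.00
Remaining $148,000 at 12.5% = $18,500.00
Fee: $40,137.50 + $33,125.00 + $15,355.00 + $18,500.00 = $107,117.50
Referral share: 37.5% of $107,117.50 = $40,169.06; lead counsel retains $107,117.50 − $40,169.06 = $66,948.44.

$66,948.44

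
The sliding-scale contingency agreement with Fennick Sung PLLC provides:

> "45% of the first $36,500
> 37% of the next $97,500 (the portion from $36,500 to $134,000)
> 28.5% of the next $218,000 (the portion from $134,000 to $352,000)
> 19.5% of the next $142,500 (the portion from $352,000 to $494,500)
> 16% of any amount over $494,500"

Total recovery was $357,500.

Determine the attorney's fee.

$115,702.50

First $36,500 at 45% = $16,425.00
Next $97,500 at 37% = $36,075.00
Next $218,000 at 28.5% = $62,130.00
Remaining $5,500 at 19.5% = $1,072.50
Fee: $16,425.00 + $36,075.00 + $62,130.00 + $1,072.50 = $115,702.50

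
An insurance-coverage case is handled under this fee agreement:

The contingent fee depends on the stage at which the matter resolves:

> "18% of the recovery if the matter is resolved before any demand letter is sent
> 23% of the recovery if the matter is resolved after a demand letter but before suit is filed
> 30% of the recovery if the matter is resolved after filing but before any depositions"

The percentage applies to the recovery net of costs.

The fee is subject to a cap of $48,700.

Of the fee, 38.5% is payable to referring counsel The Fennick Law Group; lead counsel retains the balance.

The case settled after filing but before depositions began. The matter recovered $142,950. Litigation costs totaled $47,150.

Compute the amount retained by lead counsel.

Fee base (net of costs): $142,950 − $47,150 = $95,800
The matter settled after filing but before depositions began, so the 30% rate applies.
$95,800 × 30% = $28,740.00
$28,740.00 is under the $48,700 cap.
Referral share: 38.5% of $28,740.00 = $11,064.90; lead counsel retains $28,740.00 − $11,064.90 = $17,675.10.

$17,675.10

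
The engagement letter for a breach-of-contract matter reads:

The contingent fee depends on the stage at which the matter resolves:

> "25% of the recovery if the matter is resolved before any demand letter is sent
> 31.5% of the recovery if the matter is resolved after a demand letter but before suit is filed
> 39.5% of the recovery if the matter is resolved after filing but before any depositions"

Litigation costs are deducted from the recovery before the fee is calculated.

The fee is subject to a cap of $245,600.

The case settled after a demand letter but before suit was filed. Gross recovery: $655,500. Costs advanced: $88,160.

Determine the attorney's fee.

$178,712.10

Fee base (net of costs): $655,500 − $88,160 = $567,340
The matter settled after a demand letter but before suit was filed, so the 31.5% rate applies.
$567,340 × 31.5% = $178,712.10
$178,712.10 is under the $245,600 cap.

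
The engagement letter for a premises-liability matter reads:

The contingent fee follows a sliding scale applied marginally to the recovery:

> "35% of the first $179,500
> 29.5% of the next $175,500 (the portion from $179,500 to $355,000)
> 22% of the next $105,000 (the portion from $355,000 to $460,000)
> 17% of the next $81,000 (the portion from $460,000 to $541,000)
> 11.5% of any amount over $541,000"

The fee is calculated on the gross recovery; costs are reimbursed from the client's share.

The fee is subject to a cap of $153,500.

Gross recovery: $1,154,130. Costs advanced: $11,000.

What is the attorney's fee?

Fee base is the gross recovery, $1,154,130; costs are reimbursed separately.
First $179,500 at 35% = $62,825.00
Next $175,500 at 29.5% = $51,772.50
Next $105,000 at 22% = $23,100.00
Next $81,000 at 17% = $13,770.00
Remaining $613,130 at 11.5% = $70,509.95
Fee: $62,825.00 + $51,772.50 + $23,100.00 + $13,770.00 + $70,509.95 = $221,977.45
$221,977.45 exceeds the $153,500 cap, so the fee is capped at $153,500.00.

$153,500.00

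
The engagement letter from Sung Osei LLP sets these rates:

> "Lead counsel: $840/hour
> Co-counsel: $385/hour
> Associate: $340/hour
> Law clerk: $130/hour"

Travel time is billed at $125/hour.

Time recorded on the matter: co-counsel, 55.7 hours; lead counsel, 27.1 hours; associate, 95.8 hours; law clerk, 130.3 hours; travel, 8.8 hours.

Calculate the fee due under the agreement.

$94,819.50

Lead counsel: 27.1 × $840 = $22,764.00
Co-counsel: 55.7 × $385 = $21,444.50
Associate: 95.8 × $340 = $32,572.00
Law clerk: 130.3 × $130 = $16,939.00
Subtotal: $22,764.00 + $21,444.50 + $32,572.00 + $16,939.00 = $93,719.50
Travel: 8.8 × $125 = $1,100.00
Total: $93,719.50 + $1,100.00 = $94,819.50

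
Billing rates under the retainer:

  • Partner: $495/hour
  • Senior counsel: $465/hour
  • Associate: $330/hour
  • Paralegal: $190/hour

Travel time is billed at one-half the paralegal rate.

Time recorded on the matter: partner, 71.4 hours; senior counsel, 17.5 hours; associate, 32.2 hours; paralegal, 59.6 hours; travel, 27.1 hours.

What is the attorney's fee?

$68,005.00

Partner: 71.4 × $495 = $35,343.00
Senior counsel: 17.5 × $465 = $8,137.50
Associate: 32.2 × $330 = $10,626.00
Paralegal: 59.6 × $190 = $11,324.00
Subtotal: $35,343.00 + $8,137.50 + $10,626.00 + $11,324.00 = $65,430.50
Travel: 27.1 × ($190 ÷ 2) = 27.1 × $95.00 = $2,574.50
Total: $65,430.50 + $2,574.50 = $68,005.00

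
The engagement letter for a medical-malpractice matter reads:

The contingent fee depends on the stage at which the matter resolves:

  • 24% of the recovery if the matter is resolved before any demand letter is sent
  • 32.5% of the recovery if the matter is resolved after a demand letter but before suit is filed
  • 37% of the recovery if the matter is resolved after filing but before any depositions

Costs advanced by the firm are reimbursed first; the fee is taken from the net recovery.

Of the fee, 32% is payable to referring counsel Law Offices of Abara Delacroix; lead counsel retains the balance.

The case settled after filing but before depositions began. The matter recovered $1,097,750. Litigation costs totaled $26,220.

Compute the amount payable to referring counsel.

$126,869.15

Fee base (net of costs): $1,097,750 − $26,220 = $1,071,530
The matter settled after filing but before depositions began, so the 37% rate applies.
$1,071,530 × 37% = $396,466.10
Referral share: 32% of $396,466.10 = $126,869.15; lead counsel retains $396,466.10 − $126,869.15 = $269,596.95.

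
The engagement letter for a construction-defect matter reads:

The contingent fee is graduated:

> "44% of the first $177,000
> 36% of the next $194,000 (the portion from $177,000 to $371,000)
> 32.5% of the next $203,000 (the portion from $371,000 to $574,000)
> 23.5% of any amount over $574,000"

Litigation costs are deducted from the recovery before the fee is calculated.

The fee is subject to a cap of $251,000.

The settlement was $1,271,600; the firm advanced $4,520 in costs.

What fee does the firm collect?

Fee base (net of costs): $1,271,600 − $4,520 = $1,267,080
First $177,000 at 44% = $77,880.00
Next $194,000 at 36% = $69,840.00
Next $203,000 at 32.5% = $65,975.00
Remaining $693,080 at 23.5% = $162,873.80
Fee: $77,880.00 + $69,840.00 + $65,975.00 + $162,873.80 = $376,568.80
$376,568.80 exceeds the $251,000 cap, so the fee is capped at $251,000.00.

$251,000.00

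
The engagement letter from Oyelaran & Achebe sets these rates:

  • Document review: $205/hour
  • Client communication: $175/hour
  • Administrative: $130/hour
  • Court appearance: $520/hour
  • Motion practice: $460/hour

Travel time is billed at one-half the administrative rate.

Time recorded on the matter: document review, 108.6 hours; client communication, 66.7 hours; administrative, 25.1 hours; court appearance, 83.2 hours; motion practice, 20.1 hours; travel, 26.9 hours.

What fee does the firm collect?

Document review: 108.6 × $205 = $22,263.00
Client communication: 66.7 × $175 = $11,672.50
Administrative: 25.1 × $130 = $3,263.00
Court appearance: 83.2 × $520 = $43,264.00
Motion practice: 20.1 × $460 = $9,246.00
Subtotal: $22,263.00 + $11,672.50 + $3,263.00 + $43,264.00 + $9,246.00 = $89,708.50
Travel: 26.9 × ($130 ÷ 2) = 26.9 × $65.00 = $1,748.50
Total: $89,708.50 + $1,748.50 = $91,457.00

$91,457.00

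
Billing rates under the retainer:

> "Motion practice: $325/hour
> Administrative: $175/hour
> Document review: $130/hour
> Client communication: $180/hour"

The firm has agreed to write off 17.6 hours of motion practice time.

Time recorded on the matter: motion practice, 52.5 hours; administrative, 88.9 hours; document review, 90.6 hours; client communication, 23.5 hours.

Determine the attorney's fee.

Motion practice: 52.5 × $325 = $17,062.50
Administrative: 88.9 × $175 = $15,557.50
Document review: 90.6 × $130 = $11,778.00
Client communication: 23.5 × $180 = $4,230.00
Subtotal: $48,628.00
Write-off: 17.6 × $325 = $5,720.00
Total: $48,628.00 − $5,720.00 = $42,908.00

$42,908.00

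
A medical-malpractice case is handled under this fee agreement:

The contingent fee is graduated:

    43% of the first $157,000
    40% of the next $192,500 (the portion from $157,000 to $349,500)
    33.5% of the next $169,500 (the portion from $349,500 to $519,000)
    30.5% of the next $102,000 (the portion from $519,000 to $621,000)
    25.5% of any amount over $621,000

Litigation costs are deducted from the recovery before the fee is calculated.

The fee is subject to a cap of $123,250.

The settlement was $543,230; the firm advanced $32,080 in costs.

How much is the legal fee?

Fee base (net of costs): $543,230 − $32,080 = $511,150
First $157,000 at 43% = $67,510.00
Next $192,500 at 40% = $77,000.00
Remaining $161,650 at 33.5% = $54,152.75
Fee: $67,510.00 + $77,000.00 + $54,152.75 = $198,662.75
$198,662.75 exceeds the $123,250 cap, so the fee is capped at $123,250.00.

$123,250.00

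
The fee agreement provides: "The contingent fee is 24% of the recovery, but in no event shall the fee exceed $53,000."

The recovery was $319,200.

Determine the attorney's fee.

$53,000.00

24% of $319,200 = $76,608.00
That exceeds the $53,000 cap, so the fee is capped at $53,000.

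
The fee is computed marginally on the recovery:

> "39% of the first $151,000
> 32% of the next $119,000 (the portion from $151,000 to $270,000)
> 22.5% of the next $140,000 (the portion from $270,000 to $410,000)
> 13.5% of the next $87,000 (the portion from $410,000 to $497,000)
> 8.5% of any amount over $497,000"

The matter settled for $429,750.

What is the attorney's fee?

$131,136.25

First $151,000 at 39% = $58,890.00
Next $119,000 at 32% = $38,080.00
Next $140,000 at 22.5% = $31,500.00
Remaining $19,750 at 13.5% = $2,666.25
Fee: $58,890.00 + $38,080.00 + $31,500.00 + $2,666.25 = $131,136.25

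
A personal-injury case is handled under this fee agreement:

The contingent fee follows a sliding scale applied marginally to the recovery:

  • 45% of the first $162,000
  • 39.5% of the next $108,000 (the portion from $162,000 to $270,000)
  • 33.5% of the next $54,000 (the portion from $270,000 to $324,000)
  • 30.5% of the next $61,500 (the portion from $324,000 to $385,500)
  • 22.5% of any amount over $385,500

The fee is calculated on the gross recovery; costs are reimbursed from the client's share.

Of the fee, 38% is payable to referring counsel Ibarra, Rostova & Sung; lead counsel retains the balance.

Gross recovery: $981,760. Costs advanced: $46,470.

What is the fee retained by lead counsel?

$177,670.92

Fee base is the gross recovery, $981,760; costs are reimbursed separately.
First $162,000 at 45% = $72,900.00
Next $108,000 at 39.5% = $42,660.00
Next $54,000 at 33.5% = $18,090.00
Next $61,500 at 30.5% = $18,757.50
Remaining $596,260 at 22.5% = $134,158.50
Fee: $72,900.00 + $42,660.00 + $18,090.00 + $18,757.50 + $134,158.50 = $286,566.00
Referral share: 38% of $286,566.00 = $108,895.08; lead counsel retains $286,566.00 − $108,895.08 = $177,670.92.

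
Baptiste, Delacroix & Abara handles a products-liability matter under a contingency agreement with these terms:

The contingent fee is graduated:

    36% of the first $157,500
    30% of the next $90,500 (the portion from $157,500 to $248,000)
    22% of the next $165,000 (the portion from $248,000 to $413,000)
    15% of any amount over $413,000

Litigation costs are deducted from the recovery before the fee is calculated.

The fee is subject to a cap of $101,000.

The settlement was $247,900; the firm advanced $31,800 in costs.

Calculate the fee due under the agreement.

Fee base (net of costs): $247,900 − $31,800 = $216,100
First $157,500 at 36% = $56,700.00
Remaining $58,600 at 30% = $17,580.00
Fee: $56,700.00 + $17,580.00 = $74,280.00
$74,280.00 is under the $101,000 cap.

$74,280.00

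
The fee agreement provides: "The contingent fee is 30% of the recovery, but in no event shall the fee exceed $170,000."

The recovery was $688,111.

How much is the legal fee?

$170,000.00

30% of $688,111 = $206,433.30
That exceeds the $170,000 cap, so the fee is capped at $170,000.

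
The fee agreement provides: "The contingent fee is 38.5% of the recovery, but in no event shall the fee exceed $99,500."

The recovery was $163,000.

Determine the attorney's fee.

$62,755.00

38.5% of $163,000 = $62,755.00
That is under the $99,500 cap.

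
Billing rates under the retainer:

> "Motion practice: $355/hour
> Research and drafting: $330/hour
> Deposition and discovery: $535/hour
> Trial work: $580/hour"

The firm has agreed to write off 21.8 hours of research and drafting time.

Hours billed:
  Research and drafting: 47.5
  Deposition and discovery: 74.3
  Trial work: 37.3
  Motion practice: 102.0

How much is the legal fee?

Motion practice: 102.0 × $355 = $36,210.00
Research and drafting: 47.5 × $330 = $15,675.00
Deposition and discovery: 74.3 × $535 = $39,750.50
Trial work: 37.3 × $580 = $21,634.00
Subtotal: $113,269.50
Write-off: 21.8 × $330 = $7,194.00
Total: $113,269.50 − $7,194.00 = $106,075.50

$106,075.50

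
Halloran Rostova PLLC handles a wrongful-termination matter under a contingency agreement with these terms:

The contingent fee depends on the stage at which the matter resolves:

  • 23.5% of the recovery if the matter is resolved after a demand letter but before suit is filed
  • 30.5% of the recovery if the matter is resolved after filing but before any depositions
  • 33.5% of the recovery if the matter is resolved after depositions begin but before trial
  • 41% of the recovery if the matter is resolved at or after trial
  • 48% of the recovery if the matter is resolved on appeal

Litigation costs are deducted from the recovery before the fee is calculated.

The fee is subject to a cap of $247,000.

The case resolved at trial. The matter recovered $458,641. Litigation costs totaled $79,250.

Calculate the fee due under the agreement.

$155,550.31

Fee base (net of costs): $458,641 − $79,250 = $379,391
The matter resolved at trial, so the 41% rate applies.
$379,391 × 41% = $155,550.31
$155,550.31 is under the $247,000 cap.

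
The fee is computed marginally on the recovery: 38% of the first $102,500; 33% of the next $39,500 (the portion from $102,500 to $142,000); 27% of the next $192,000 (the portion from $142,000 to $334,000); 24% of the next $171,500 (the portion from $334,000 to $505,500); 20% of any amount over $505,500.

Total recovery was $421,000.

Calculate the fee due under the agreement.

$124,705.00

First $102,500 at 38% = $38,950.00
Next $39,500 at 33% = $13,035.00
Next $192,000 at 27% = $51,840.00
Remaining $87,000 at 24% = $20,880.00
Fee: $38,950.00 + $13,035.00 + $51,840.00 + $20,880.00 = $124,705.00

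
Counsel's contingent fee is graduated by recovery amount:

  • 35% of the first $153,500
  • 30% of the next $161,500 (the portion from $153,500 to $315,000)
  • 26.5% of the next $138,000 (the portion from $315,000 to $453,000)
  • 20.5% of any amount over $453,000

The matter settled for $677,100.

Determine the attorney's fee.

$184,685.50

First $153,500 at 35% = $53,725.00
Next $161,500 at 30% = $48,450.00
Next $138,000 at 26.5% = $36,570.00
Remaining $224,100 at 20.5% = $45,940.50
Fee: $53,725.00 + $48,450.00 + $36,570.00 + $45,940.50 = $184,685.50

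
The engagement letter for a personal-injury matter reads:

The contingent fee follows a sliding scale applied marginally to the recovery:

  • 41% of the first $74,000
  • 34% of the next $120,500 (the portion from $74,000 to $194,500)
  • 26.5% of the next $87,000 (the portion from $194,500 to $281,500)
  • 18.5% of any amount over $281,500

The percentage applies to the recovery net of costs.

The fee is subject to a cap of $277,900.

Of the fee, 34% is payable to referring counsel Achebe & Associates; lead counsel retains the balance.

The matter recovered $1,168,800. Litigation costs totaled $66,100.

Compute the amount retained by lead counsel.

Fee base (net of costs): $1,168,800 − $66,100 = $1,102,700
First $74,000 at 41% = $30,340.00
Next $120,500 at 34% = $40,970.00
Next $87,000 at 26.5% = $23,055.00
Remaining $821,200 at 18.5% = $151,922.00
Fee: $30,340.00 + $40,970.00 + $23,055.00 + $151,922.00 = $246,287.00
$246,287.00 is under the $277,900 cap.
Referral share: 34% of $246,287.00 = $83,737.58; lead counsel retains $246,287.00 − $83,737.58 = $162,549.42.

$162,549.42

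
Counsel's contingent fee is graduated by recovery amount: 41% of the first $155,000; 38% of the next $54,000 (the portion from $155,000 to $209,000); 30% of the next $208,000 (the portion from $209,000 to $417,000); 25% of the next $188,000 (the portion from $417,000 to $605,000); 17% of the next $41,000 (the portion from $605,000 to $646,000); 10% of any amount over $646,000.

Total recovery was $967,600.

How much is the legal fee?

First $155,000 at 41% = $63,550.00
Next $54,000 at 38% = $20,520.00
Next $208,000 at 30% = $62,400.00
Next $188,000 at 25% = $47,000.00
Next $41,000 at 17% = $6,970.00
Remaining $321,600 at 10% = $32,160.00
Fee: $63,550.00 + $20,520.00 + $62,400.00 + $47,000.00 + $6,970.00 + $32,160.00 = $232,600.00

$232,600.00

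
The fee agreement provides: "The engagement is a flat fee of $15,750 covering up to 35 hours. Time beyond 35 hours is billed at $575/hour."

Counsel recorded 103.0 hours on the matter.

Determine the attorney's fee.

$54,850.00

Flat fee: $15,750.00
Excess hours: 103.0 − 35 = 68.0
Overrun: 68.0 × $575 = $39,100.00
Total: $15,750.00 + $39,100.00 = $54,850.00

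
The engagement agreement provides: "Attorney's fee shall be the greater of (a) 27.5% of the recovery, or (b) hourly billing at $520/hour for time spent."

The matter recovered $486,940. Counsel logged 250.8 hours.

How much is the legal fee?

$133,908.50

(a) 27.5% of $486,940 = $133,908.50
(b) 250.8 × $520 = $130,416.00
The greater is (a): $133,908.50.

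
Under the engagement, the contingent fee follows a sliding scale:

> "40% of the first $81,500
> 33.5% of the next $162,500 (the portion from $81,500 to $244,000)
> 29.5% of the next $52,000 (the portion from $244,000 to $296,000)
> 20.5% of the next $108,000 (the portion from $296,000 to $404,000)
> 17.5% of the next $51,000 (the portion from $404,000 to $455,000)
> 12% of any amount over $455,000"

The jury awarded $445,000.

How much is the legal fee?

$131,692.50

First $81,500 at 40% = $32,600.00
Next $162,500 at 33.5% = $54,437.50
Next $52,000 at 29.5% = $15,340.00
Next $108,000 at 20.5% = $22,140.00
Remaining $41,000 at 17.5% = $7,175.00
Fee: $32,600.00 + $54,437.50 + $15,340.00 + $22,140.00 + $7,175.00 = $131,692.50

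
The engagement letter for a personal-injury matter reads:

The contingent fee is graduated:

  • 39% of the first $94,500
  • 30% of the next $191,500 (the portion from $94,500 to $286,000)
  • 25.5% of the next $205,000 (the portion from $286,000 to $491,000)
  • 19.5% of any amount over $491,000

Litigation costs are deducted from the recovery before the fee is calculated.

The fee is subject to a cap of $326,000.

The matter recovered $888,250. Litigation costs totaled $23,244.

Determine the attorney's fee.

Fee base (net of costs): $888,250 − $23,244 = $865,006
First $94,500 at 39% = $36,855.00
Next $191,500 at 30% = $57,450.00
Next $205,000 at 25.5% = $52,275.00
Remaining $374,006 at 19.5% = $72,931.17
Fee: $36,855.00 + $57,450.00 + $52,275.00 + $72,931.17 = $219,511.17
$219,511.17 is under the $326,000 cap.

$219,511.17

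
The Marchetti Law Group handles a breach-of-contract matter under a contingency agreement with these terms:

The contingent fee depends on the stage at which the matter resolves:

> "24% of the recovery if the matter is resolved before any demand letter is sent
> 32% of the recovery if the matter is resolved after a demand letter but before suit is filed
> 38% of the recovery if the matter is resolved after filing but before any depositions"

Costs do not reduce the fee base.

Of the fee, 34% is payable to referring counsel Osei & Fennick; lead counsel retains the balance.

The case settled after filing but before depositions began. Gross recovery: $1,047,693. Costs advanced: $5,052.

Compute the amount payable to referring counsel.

$135,361.94

Fee base is the gross recovery, $1,047,693; costs are reimbursed separately.
The matter settled after filing but before depositions began, so the 38% rate applies.
$1,047,693 × 38% = $398,123.34
Referral share: 34% of $398,123.34 = $135,361.94; lead counsel retains $398,123.34 − $135,361.94 = $262,761.40.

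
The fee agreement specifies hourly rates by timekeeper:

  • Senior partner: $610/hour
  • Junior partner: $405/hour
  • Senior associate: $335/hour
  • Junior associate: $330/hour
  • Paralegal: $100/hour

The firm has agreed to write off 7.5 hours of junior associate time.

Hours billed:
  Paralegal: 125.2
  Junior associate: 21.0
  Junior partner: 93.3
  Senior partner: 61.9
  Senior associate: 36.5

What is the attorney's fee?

Senior partner: 61.9 × $610 = $37,759.00
Junior partner: 93.3 × $405 = $37,786.50
Senior associate: 36.5 × $335 = $12,227.50
Junior associate: 21.0 × $330 = $6,930.00
Paralegal: 125.2 × $100 = $12,520.00
Subtotal: $107,223.00
Write-off: 7.5 × $330 = $2,475.00
Total: $107,223.00 − $2,475.00 = $104,748.00

$104,748.00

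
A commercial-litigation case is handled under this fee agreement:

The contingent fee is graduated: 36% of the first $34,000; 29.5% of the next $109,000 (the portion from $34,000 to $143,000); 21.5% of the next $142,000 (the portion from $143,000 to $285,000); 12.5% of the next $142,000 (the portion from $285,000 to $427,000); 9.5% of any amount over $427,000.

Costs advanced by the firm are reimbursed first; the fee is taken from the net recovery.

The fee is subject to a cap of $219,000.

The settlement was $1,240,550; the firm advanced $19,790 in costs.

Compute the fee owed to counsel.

Fee base (net of costs): $1,240,550 − $19,790 = $1,220,760
First $34,000 at 36% = $12,240.00
Next $109,000 at 29.5% = $32,155.00
Next $142,000 at 21.5% = $30,530.00
Next $142,000 at 12.5% = $17,750.00
Remaining $793,760 at 9.5% = $75,407.20
Fee: $12,240.00 + $32,155.00 + $30,530.00 + $17,750.00 + $75,407.20 = $168,082.20
$168,082.20 is under the $219,000 cap.

$168,082.20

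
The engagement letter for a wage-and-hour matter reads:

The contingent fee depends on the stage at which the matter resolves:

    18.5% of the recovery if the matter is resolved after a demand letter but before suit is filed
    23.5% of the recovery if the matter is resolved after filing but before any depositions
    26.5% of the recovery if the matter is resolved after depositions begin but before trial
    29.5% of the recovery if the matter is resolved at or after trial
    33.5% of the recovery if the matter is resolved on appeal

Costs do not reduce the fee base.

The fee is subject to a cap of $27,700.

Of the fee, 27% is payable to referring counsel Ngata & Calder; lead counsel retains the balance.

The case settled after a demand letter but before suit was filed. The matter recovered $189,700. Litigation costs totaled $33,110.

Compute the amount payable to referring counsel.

Fee base is the gross recovery, $189,700; costs are reimbursed separately.
The matter settled after a demand letter but before suit was filed, so the 18.5% rate applies.
$189,700 × 18.5% = $35,094.50
$35,094.50 exceeds the $27,700 cap, so the fee is capped at $27,700.00.
Referral share: 27% of $27,700.00 = $7,479.00; lead counsel retains $27,700.00 − $7,479.00 = $20,221.00.

$7,479.00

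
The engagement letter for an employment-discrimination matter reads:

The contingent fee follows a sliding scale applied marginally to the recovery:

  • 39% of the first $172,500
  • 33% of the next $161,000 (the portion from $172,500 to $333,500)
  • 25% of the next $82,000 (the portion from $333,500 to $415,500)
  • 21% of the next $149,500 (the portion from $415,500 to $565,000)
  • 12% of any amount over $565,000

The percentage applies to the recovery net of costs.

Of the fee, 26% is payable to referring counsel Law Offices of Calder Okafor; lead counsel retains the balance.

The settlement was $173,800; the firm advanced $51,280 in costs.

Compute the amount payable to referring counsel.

Fee base (net of costs): $173,800 − $51,280 = $122,520
First $122,520 at 39% = $47,782.80
Referral share: 26% of $47,782.80 = $12,423.53; lead counsel retains $47,782.80 − $12,423.53 = $35,359.27.

$12,423.53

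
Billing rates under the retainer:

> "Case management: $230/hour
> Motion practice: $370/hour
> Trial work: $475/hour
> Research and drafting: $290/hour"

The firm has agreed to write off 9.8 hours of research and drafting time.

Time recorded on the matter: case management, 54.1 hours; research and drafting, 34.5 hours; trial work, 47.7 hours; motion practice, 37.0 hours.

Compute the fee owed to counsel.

$55,953.50

Case management: 54.1 × $230 = $12,443.00
Motion practice: 37.0 × $370 = $13,690.00
Trial work: 47.7 × $475 = $22,657.50
Research and drafting: 34.5 × $290 = $10,005.00
Subtotal: $58,795.50
Write-off: 9.8 × $290 = $2,842.00
Total: $58,795.50 − $2,842.00 = $55,953.50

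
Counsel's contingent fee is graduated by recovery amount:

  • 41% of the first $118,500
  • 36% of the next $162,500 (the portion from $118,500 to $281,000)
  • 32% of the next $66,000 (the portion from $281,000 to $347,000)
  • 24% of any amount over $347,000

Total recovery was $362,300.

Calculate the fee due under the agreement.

$131,877.00

First $118,500 at 41% = $48,585.00
Next $162,500 at 36% = $58,500.00
Next $66,000 at 32% = $21,120.00
Remaining $15,300 at 24% = $3,672.00
Fee: $48,585.00 + $58,500.00 + $21,120.00 + $3,672.00 = $131,877.00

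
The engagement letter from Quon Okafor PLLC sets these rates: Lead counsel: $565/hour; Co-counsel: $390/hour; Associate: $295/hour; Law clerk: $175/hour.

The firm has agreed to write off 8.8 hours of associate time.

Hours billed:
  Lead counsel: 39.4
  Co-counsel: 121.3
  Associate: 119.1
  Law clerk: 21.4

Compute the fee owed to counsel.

Lead counsel: 39.4 × $565 = $22,261.00
Co-counsel: 121.3 × $390 = $47,307.00
Associate: 119.1 × $295 = $35,134.50
Law clerk: 21.4 × $175 = $3,745.00
Subtotal: $108,447.50
Write-off: 8.8 × $295 = $2,596.00
Total: $108,447.50 − $2,596.00 = $105,851.50

$105,851.50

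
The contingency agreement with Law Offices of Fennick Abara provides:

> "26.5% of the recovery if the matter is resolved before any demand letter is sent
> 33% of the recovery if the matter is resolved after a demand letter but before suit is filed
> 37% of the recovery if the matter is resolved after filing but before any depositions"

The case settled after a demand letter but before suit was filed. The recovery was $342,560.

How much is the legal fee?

The matter settled after a demand letter but before suit was filed, so the 33% rate applies.
$342,560 × 33% = $113,044.80

$113,044.80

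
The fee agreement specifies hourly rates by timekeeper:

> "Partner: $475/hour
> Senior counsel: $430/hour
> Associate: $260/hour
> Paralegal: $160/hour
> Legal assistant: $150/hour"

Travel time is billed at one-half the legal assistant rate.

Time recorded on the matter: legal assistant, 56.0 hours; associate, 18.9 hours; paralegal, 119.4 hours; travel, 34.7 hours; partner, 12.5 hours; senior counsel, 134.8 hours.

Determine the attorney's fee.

$98,922.00

Partner: 12.5 × $475 = $5,937.50
Senior counsel: 134.8 × $430 = $57,964.00
Associate: 18.9 × $260 = $4,914.00
Paralegal: 119.4 × $160 = $19,104.00
Legal assistant: 56.0 × $150 = $8,400.00
Subtotal: $5,937.50 + $57,964.00 + $4,914.00 + $19,104.00 + $8,400.00 = $96,319.50
Travel: 34.7 × ($150 ÷ 2) = 34.7 × $75.00 = $2,602.50
Total: $96,319.50 + $2,602.50 = $98,922.00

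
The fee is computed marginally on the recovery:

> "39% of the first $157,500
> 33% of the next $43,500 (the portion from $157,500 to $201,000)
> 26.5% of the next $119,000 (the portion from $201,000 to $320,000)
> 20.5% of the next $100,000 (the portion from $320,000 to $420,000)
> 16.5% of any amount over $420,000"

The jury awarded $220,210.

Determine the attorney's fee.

$80,870.65

First $157,500 at 39% = $61,425.00
Next $43,500 at 33% = $14,355.00
Remaining $19,210 at 26.5% = $5,090.65
Fee: $61,425.00 + $14,355.00 + $5,090.65 = $80,870.65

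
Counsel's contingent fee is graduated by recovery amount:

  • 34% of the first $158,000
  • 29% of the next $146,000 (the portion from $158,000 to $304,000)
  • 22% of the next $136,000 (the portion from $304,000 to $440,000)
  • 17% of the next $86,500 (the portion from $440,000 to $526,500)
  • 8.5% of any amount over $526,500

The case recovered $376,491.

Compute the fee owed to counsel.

$112,008.02

First $158,000 at 34% = $53,720.00
Next $146,000 at 29% = $42,340.00
Remaining $72,491 at 22% = $15,948.02
Fee: $53,720.00 + $42,340.00 + $15,948.02 = $112,008.02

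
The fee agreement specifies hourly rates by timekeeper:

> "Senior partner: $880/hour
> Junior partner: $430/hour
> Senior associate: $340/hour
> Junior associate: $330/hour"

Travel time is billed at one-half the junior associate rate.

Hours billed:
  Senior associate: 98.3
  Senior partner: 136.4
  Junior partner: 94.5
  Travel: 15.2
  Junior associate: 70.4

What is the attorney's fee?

Senior partner: 136.4 × $880 = $120,032.00
Junior partner: 94.5 × $430 = $40,635.00
Senior associate: 98.3 × $340 = $33,422.00
Junior associate: 70.4 × $330 = $23,232.00
Subtotal: $120,032.00 + $40,635.00 + $33,422.00 + $23,232.00 = $217,321.00
Travel: 15.2 × ($330 ÷ 2) = 15.2 × $165.00 = $2,508.00
Total: $217,321.00 + $2,508.00 = $219,829.00

$219,829.00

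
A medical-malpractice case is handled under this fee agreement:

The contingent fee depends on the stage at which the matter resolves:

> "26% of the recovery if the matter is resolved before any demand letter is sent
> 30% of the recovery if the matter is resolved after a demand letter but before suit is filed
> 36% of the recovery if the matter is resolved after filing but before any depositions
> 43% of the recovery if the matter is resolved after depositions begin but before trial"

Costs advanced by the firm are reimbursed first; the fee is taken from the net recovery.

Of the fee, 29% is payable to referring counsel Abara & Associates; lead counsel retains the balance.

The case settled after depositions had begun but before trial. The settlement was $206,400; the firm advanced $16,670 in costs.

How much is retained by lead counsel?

$57,924.57

Fee base (net of costs): $206,400 − $16,670 = $189,730
The matter settled after depositions had begun but before trial, so the 43% rate applies.
$189,730 × 43% = $81,583.90
Referral share: 29% of $81,583.90 = $23,659.33; lead counsel retains $81,583.90 − $23,659.33 = $57,924.57.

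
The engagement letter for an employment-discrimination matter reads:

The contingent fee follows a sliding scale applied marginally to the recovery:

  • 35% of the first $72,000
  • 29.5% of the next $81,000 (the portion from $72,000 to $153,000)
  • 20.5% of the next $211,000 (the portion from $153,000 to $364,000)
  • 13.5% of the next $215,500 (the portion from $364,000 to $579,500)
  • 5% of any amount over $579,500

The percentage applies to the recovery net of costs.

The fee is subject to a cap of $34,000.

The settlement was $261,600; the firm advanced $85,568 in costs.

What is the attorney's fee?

$34,000.00

Fee base (net of costs): $261,600 − $85,568 = $176,032
First $72,000 at 35% = $25,200.00
Next $81,000 at 29.5% = $23,895.00
Remaining $23,032 at 20.5% = $4,721.56
Fee: $25,200.00 + $23,895.00 + $4,721.56 = $53,816.56
$53,816.56 exceeds the $34,000 cap, so the fee is capped at $34,000.00.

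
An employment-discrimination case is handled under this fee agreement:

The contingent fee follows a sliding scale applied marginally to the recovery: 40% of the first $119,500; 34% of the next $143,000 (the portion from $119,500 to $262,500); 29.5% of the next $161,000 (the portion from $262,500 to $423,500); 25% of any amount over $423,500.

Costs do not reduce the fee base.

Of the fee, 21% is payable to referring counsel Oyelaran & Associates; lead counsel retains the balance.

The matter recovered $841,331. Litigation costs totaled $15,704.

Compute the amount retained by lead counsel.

Fee base is the gross recovery, $841,331; costs are reimbursed separately.
First $119,500 at 40% = $47,800.00
Next $143,000 at 34% = $48,620.00
Next $161,000 at 29.5% = $47,495.00
Remaining $417,831 at 25% = $104,457.75
Fee: $47,800.00 + $48,620.00 + $47,495.00 + $104,457.75 = $248,372.75
Referral share: 21% of $248,372.75 = $52,158.28; lead counsel retains $248,372.75 − $52,158.28 = $196,214.47.

$196,214.47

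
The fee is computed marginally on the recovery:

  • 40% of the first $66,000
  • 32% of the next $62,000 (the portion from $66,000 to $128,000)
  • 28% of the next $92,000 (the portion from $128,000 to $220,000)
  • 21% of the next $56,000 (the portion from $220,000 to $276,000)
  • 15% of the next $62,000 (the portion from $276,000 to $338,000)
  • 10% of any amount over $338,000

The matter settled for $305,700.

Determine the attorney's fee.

First $66,000 at 40% = $26,400.00
Next $62,000 at 32% = $19,840.00
Next $92,000 at 28% = $25,760.00
Next $56,000 at 21% = $11,760.00
Remaining $29,700 at 15% = $4,455.00
Fee: $26,400.00 + $19,840.00 + $25,760.00 + $11,760.00 + $4,455.00 = $88,215.00

$88,215.00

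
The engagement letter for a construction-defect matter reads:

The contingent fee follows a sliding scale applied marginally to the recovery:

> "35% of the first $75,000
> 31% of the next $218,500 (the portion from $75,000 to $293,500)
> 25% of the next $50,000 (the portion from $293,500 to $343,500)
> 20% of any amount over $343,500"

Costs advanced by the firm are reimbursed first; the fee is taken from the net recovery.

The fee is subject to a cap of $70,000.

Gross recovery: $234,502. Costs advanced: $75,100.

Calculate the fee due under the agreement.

$52,414.62

Fee base (net of costs): $234,502 − $75,100 = $159,402
First $75,000 at 35% = $26,250.00
Remaining $84,402 at 31% = $26,164.62
Fee: $26,250.00 + $26,164.62 = $52,414.62
$52,414.62 is under the $70,000 cap.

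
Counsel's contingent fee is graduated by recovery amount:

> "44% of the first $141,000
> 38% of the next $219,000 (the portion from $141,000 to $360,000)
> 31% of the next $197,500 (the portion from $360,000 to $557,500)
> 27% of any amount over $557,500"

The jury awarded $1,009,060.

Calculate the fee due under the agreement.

$328,406.20

First $141,000 at 44% = $62,040.00
Next $219,000 at 38% = $83,220.00
Next $197,500 at 31% = $61,225.00
Remaining $451,560 at 27% = $121,921.20
Fee: $62,040.00 + $83,220.00 + $61,225.00 + $121,921.20 = $328,406.20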